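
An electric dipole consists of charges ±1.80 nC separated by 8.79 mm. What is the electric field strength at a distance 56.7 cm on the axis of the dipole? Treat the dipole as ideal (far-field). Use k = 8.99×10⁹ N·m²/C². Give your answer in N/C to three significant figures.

E ≈ 1.56 N/C

Dipole moment p = qd = (1.80×10⁻⁹ C)(0.00879 m) = 1.582×10⁻¹¹ C·m.
On the dipole axis E = 2kp/r³.
E = 2·(8.99×10⁹)(1.582×10⁻¹¹) / (0.567)³ = 1.560 N/C.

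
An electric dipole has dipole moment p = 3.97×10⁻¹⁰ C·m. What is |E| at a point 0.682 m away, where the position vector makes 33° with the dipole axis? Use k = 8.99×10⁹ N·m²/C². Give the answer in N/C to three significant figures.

E ≈ 19.8 N/C

At angle θ the dipole field magnitude is E = (kp/r³)·√(1 + 3cos²θ).
kp/r³ = (8.99×10⁹)(3.97×10⁻¹⁰) / (0.682)³ = 11.25 N/C.
√(1 + 3cos²33°) = √(1 + 3·0.7034) = √3.1101 ≈ 1.7635.
E ≈ 11.25 × 1.764 = 19.84 N/C.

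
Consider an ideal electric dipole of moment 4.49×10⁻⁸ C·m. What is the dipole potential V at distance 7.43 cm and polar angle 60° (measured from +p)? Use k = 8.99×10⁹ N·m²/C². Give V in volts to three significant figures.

V ≈ 3.66×10⁴ V

The dipole potential is V = kp cosθ / r².
V = (8.99×10⁹)(4.49×10⁻⁸)·cos60° / (0.0743)² = 3.656×10⁴ V.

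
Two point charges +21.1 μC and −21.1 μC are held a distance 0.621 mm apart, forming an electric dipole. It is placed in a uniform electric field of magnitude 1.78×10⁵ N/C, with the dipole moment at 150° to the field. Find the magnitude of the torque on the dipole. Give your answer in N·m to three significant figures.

Dipole moment p = qd = (2.11×10⁻⁵ C)(6.21×10⁻⁴ m) = 1.31×10⁻⁸ C·m.
Torque on an electric dipole: τ = pE sinθ.
τ = (1.31×10⁻⁸)(1.78×10⁵)·sin150° = 0.001166 N·m.

τ ≈ 0.00117 N·m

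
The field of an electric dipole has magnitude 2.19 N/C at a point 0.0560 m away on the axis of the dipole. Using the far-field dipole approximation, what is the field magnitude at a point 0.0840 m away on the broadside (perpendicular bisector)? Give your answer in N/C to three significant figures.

Dipole fields scale as 1/r³ in the far field.
The axial field is twice the equatorial field at the same r, so the geometry factor is 1/2.
E₂ = E₁ · (1/2) · (r₁/r₂)³ = 2.19 · 0.5 · (0.0560/0.0840)³.
(r₁/r₂)³ = (0.6667)³ = 0.2963.
E₂ ≈ 0.3244 N/C.

E ≈ 0.324 N/C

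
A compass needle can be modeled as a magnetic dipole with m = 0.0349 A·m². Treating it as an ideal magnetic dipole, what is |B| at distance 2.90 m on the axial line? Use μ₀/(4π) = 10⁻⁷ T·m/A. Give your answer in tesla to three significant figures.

On axis B = (μ₀/4π)·2m/r³.
B = 2·(10⁻⁷)·(0.0349) / (2.90)³ = 2.862×10⁻¹⁰ T.

B ≈ 2.86×10⁻¹⁰ T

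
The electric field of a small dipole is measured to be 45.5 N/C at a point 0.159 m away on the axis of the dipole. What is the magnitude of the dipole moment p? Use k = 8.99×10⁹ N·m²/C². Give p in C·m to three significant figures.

p ≈ 1.02×10⁻¹¹ C·m

On axis E = 2kp/r³, so p = Er³/(2k).
p = (45.5)·(0.159)³ / (2·8.99×10⁹) = 1.017×10⁻¹¹ C·m.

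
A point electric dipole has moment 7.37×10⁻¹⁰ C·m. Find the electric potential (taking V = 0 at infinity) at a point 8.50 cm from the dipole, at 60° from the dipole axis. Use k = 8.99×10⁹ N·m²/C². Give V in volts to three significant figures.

The dipole potential is V = kp cosθ / r².
V = (8.99×10⁹)(7.37×10⁻¹⁰)·cos60° / (0.0850)² = 458.5 V.

V ≈ 459 V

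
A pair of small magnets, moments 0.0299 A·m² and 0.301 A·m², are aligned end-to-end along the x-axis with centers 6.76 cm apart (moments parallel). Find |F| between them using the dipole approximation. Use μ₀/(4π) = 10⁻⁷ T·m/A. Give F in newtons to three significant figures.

F ≈ 2.59×10⁻⁴ N

On-axis B of dipole 1: B = (μ₀/4π)·2m₁/r³. Force on dipole 2: F = m₂·dB/dr.
dB/dr = −(μ₀/4π)·6m₁/r⁴, so |F| = (μ₀/4π)·6m₁m₂/r⁴.
F = 6(10⁻⁷)(0.0299)(0.301)/(0.0676)⁴ = 2.586×10⁻⁴ N.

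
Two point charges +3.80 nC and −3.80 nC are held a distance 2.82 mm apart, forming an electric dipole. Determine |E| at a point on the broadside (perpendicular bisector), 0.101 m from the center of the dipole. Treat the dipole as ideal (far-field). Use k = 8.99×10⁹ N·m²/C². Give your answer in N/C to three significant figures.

E ≈ 93.5 N/C

Dipole moment p = qd = (3.80×10⁻⁹ C)(0.00282 m) = 1.072×10⁻¹¹ C·m.
On the perpendicular bisector E = kp/r³ (half the axial value at the same distance).
E = (8.99×10⁹)(1.072×10⁻¹¹) / (0.101)³ = 93.54 N/C.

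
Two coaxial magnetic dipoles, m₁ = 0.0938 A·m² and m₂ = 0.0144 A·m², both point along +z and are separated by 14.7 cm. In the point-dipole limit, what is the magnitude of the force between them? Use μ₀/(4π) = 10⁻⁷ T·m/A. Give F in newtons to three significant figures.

F ≈ 1.74×10⁻⁶ N

On-axis B of dipole 1: B = (μ₀/4π)·2m₁/r³. Force on dipole 2: F = m₂·dB/dr.
dB/dr = −(μ₀/4π)·6m₁/r⁴, so |F| = (μ₀/4π)·6m₁m₂/r⁴.
F = 6(10⁻⁷)(0.0938)(0.0144)/(0.147)⁴ = 1.736×10⁻⁶ N.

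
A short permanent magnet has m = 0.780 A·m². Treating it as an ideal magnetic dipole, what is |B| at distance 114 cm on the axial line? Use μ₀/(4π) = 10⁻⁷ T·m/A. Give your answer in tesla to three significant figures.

On axis B = (μ₀/4π)·2m/r³.
B = 2·(10⁻⁷)·(0.780) / (1.14)³ = 1.053×10⁻⁷ T.

B ≈ 1.05×10⁻⁷ T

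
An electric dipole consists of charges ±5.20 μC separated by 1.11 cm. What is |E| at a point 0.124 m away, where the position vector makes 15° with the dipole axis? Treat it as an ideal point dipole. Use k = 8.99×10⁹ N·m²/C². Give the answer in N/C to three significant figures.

Dipole moment p = qd = (5.20×10⁻⁶ C)(0.0111 m) = 5.772×10⁻⁸ C·m.
At angle θ the dipole field magnitude is E = (kp/r³)·√(1 + 3cos²θ).
kp/r³ = (8.99×10⁹)(5.772×10⁻⁸) / (0.124)³ = 2.722×10⁵ N/C.
√(1 + 3cos²15°) = √(1 + 3·0.9330) = √3.7990 ≈ 1.9491.
E ≈ 2.722×10⁵ × 1.949 = 5.305×10⁵ N/C.

E ≈ 5.30×10⁵ N/C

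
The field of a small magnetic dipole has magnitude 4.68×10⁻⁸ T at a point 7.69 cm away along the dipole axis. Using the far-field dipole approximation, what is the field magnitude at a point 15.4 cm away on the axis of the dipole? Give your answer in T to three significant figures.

Dipole fields scale as 1/r³ in the far field; the geometry is the same at both points.
B₂ = B₁ · (r₁/r₂)³ = 4.68×10⁻⁸ · (7.69/15.4)³.
(r₁/r₂)³ = (0.4994)³ = 0.1245.
B₂ ≈ 5.827×10⁻⁹ T.

B ≈ 5.83×10⁻⁹ T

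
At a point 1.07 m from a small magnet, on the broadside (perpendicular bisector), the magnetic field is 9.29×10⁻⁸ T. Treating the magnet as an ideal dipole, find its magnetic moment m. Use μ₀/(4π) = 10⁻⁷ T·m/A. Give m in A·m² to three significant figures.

m ≈ 1.14 A·m²

In the equatorial plane B = (μ₀/4π)·m/r³, so m = Br³·4π/(μ₀).
m = (9.29×10⁻⁸)·(1.07)³ / (10⁻⁷) = 1.138 A·m².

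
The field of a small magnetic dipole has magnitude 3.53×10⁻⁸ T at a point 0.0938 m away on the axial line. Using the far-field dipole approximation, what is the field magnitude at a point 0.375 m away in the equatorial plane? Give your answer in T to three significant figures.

B ≈ 2.76×10⁻¹⁰ T

Dipole fields scale as 1/r³ in the far field.
The axial field is twice the equatorial field at the same r, so the geometry factor is 1/2.
B₂ = B₁ · (1/2) · (r₁/r₂)³ = 3.53×10⁻⁸ · 0.5 · (0.0938/0.375)³.
(r₁/r₂)³ = (0.2501)³ = 0.01565.
B₂ ≈ 2.762×10⁻¹⁰ T.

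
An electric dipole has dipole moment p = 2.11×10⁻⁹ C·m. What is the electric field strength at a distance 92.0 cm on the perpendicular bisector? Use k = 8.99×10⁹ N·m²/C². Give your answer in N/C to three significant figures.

In the equatorial plane E = kp/r³.
E = (8.99×10⁹)(2.11×10⁻⁹) / (0.920)³ = 24.36 N/C.

E ≈ 24.4 N/C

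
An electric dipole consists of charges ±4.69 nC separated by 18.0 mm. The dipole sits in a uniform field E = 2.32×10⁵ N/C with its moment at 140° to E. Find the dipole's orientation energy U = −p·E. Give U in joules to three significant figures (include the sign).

U ≈ 1.50×10⁻⁵ J

Dipole moment p = qd = (4.69×10⁻⁹ C)(0.0180 m) = 8.442×10⁻¹¹ C·m.
U = −p·E = −pE cosθ.
U = −(8.442×10⁻¹¹)(2.32×10⁵)·cos140° = 1.500×10⁻⁵ J.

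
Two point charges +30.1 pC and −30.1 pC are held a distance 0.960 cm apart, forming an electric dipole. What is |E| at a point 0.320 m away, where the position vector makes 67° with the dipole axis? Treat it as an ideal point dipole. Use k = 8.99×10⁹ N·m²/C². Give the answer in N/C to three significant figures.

Dipole moment p = qd = (3.01×10⁻¹¹ C)(0.00960 m) = 2.89×10⁻¹³ C·m.
At angle θ the dipole field magnitude is E = (kp/r³)·√(1 + 3cos²θ).
kp/r³ = (8.99×10⁹)(2.89×10⁻¹³) / (0.320)³ = 0.07929 N/C.
√(1 + 3cos²67°) = √(1 + 3·0.1527) = √1.4580 ≈ 1.2075.
E ≈ 0.07929 × 1.207 = 0.09574 N/C.

E ≈ 0.0957 N/C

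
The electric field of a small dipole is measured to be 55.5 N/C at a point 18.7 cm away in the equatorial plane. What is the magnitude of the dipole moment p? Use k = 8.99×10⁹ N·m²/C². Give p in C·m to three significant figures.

p ≈ 4.04×10⁻¹¹ C·m

In the equatorial plane E = kp/r³, so p = Er³/(k).
p = (55.5)·(0.187)³ / (8.99×10⁹) = 4.037×10⁻¹¹ C·m.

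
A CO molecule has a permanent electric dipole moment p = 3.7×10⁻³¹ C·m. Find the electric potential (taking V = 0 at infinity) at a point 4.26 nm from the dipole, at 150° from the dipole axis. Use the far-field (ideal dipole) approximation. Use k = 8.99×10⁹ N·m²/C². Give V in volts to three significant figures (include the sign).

The dipole potential is V = kp cosθ / r².
V = (8.99×10⁹)(3.70×10⁻³¹)·cos150° / (4.26×10⁻⁹)² = -1.587×10⁻⁴ V.

V ≈ -1.59×10⁻⁴ V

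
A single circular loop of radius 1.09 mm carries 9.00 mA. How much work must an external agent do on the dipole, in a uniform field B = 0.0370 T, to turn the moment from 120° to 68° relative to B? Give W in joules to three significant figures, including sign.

Magnetic moment m = IA = Iπa² = (0.00900)·π·(0.00109)² = 3.359×10⁻⁸ A·m².
W_ext = ΔU = −mB cosθ₂ + mB cosθ₁ = mB(cosθ₁ − cosθ₂).
W = (3.359×10⁻⁸)(0.0370)·(cos120° − cos68°) = (1.243×10⁻⁹)·(-0.8746) = -1.087×10⁻⁹ J.

W ≈ -1.09×10⁻⁹ J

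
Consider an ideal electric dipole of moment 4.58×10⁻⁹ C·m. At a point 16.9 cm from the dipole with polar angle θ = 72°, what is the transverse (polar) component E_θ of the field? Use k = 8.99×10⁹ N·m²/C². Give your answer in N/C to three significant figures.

E_θ ≈ 8110 N/C

For a dipole, E_θ = (kp sinθ)/r³.
kp/r³ = (8.99×10⁹)(4.58×10⁻⁹)/(0.169)³ = 8530 N/C.
E_θ = 8530·sin72° = 8113 N/C.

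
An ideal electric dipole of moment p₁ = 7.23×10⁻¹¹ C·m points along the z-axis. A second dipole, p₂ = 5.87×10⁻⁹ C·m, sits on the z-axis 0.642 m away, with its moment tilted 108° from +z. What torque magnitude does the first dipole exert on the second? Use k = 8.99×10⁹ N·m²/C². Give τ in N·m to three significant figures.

The second dipole sits on the axis of the first, so the field there is axial: E₁ = 2kp₁/r³ along +z.
E₁ = 2(8.99×10⁹)(7.23×10⁻¹¹)/(0.642)³ = 4.913 N/C.
Torque on the second dipole: τ = p₂ E₁ sinθ.
τ = (5.87×10⁻⁹)(4.913)·sin108° = 2.743×10⁻⁸ N·m.

τ ≈ 2.74×10⁻⁸ N·m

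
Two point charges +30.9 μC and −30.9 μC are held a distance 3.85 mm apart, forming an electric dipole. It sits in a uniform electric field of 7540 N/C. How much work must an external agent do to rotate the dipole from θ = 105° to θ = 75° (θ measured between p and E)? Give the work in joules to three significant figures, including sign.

W ≈ -4.64×10⁻⁴ J

Dipole moment p = qd = (3.09×10⁻⁵ C)(0.00385 m) = 1.19×10⁻⁷ C·m.
W_ext = ΔU = U(θ₂) − U(θ₁) = −pE cosθ₂ − (−pE cosθ₁) = pE(cosθ₁ − cosθ₂).
W = (1.19×10⁻⁷)(7540)·(cos105° − cos75°) = (8.973×10⁻⁴)·(-0.5176) = -4.645×10⁻⁴ J.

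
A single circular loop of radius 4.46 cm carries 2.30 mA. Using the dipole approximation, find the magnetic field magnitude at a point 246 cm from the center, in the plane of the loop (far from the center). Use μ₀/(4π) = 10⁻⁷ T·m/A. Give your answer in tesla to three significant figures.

B ≈ 9.65×10⁻¹⁴ T

Magnetic moment m = IA = Iπa² = (0.00230)·π·(0.0446)² = 1.437×10⁻⁵ A·m².
In the equatorial plane B = (μ₀/4π)·m/r³ (half the axial value).
B = (10⁻⁷)·(1.437×10⁻⁵) / (2.46)³ = 9.653×10⁻¹⁴ T.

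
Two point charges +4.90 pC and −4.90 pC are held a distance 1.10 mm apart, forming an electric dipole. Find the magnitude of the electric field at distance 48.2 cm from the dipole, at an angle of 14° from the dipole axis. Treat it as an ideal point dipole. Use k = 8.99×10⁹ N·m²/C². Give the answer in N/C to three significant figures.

E ≈ 8.46×10⁻⁴ N/C

Dipole moment p = qd = (4.90×10⁻¹² C)(0.00110 m) = 5.39×10⁻¹⁵ C·m.
At angle θ the dipole field magnitude is E = (kp/r³)·√(1 + 3cos²θ).
kp/r³ = (8.99×10⁹)(5.39×10⁻¹⁵) / (0.482)³ = 4.327×10⁻⁴ N/C.
√(1 + 3cos²14°) = √(1 + 3·0.9415) = √3.8244 ≈ 1.9556.
E ≈ 4.327×10⁻⁴ × 1.956 = 8.462×10⁻⁴ N/C.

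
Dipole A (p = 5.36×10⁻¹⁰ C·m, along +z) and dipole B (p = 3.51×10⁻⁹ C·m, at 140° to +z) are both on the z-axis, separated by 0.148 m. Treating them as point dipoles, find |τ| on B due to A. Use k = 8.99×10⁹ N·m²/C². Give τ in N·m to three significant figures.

The second dipole sits on the axis of the first, so the field there is axial: E₁ = 2kp₁/r³ along +z.
E₁ = 2(8.99×10⁹)(5.36×10⁻¹⁰)/(0.148)³ = 2973 N/C.
Torque on the second dipole: τ = p₂ E₁ sinθ.
τ = (3.51×10⁻⁹)(2973)·sin140° = 6.707×10⁻⁶ N·m.

τ ≈ 6.71×10⁻⁶ N·m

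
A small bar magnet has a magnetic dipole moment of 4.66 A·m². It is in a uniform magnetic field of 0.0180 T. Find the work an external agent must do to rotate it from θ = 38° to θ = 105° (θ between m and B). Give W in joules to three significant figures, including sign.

W ≈ 0.0878 J

W_ext = ΔU = −mB cosθ₂ + mB cosθ₁ = mB(cosθ₁ − cosθ₂).
W = (4.66)(0.0180)·(cos38° − cos105°) = (0.08388)·(+1.0468) = 0.08781 J.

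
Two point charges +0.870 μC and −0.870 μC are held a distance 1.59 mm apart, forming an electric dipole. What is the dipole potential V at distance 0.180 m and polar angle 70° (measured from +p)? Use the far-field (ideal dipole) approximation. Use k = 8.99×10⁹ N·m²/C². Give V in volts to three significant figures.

V ≈ 131 V

Dipole moment p = qd = (8.70×10⁻⁷ C)(0.00159 m) = 1.383×10⁻⁹ C·m.
The dipole potential is V = kp cosθ / r².
V = (8.99×10⁹)(1.383×10⁻⁹)·cos70° / (0.180)² = 131.2 V.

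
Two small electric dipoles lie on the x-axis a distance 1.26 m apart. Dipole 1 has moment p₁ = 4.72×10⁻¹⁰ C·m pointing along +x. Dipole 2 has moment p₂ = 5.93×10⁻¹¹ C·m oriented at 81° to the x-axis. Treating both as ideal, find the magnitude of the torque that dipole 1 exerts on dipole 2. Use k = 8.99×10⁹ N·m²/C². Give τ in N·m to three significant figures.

The second dipole sits on the axis of the first, so the field there is axial: E₁ = 2kp₁/r³ along +x.
E₁ = 2(8.99×10⁹)(4.72×10⁻¹⁰)/(1.26)³ = 4.242 N/C.
Torque on the second dipole: τ = p₂ E₁ sinθ.
τ = (5.93×10⁻¹¹)(4.242)·sin81° = 2.485×10⁻¹⁰ N·m.

τ ≈ 2.48×10⁻¹⁰ N·m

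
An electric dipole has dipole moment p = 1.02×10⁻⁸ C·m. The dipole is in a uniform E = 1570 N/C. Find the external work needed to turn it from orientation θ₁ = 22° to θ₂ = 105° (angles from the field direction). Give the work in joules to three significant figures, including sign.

W ≈ 1.90×10⁻⁵ J

W_ext = ΔU = U(θ₂) − U(θ₁) = −pE cosθ₂ − (−pE cosθ₁) = pE(cosθ₁ − cosθ₂).
W = (1.02×10⁻⁸)(1570)·(cos22° − cos105°) = (1.601×10⁻⁵)·(+1.1860) = 1.899×10⁻⁵ J.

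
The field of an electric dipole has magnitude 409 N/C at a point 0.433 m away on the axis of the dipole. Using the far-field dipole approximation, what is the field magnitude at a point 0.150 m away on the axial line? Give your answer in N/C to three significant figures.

E ≈ 9840 N/C

Dipole fields scale as 1/r³ in the far field; the geometry is the same at both points.
E₂ = E₁ · (r₁/r₂)³ = 409 · (0.433/0.150)³.
(r₁/r₂)³ = (2.887)³ = 24.05.
E₂ ≈ 9838 N/C.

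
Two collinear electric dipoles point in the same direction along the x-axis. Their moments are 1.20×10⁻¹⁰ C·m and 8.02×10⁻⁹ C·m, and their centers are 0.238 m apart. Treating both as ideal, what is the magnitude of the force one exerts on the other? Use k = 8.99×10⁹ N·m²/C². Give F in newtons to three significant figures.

F ≈ 1.62×10⁻⁵ N

On-axis field of dipole 1 at distance r: E = 2kp₁/r³. Force on dipole 2 is F = p₂·dE/dr (gradient along axis).
dE/dr = −6kp₁/r⁴, so |F| = 6kp₁p₂/r⁴ (attractive for aligned moments).
F = 6(8.99×10⁹)(1.20×10⁻¹⁰)(8.02×10⁻⁹)/(0.238)⁴ = 1.618×10⁻⁵ N.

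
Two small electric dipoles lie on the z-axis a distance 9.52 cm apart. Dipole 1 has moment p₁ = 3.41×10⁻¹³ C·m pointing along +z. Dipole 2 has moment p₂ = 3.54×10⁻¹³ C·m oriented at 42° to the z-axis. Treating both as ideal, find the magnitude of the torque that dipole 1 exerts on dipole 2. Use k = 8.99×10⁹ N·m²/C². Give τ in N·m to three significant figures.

τ ≈ 1.68×10⁻¹² N·m

The second dipole sits on the axis of the first, so the field there is axial: E₁ = 2kp₁/r³ along +z.
E₁ = 2(8.99×10⁹)(3.41×10⁻¹³)/(0.0952)³ = 7.106 N/C.
Torque on the second dipole: τ = p₂ E₁ sinθ.
τ = (3.54×10⁻¹³)(7.106)·sin42° = 1.683×10⁻¹² N·m.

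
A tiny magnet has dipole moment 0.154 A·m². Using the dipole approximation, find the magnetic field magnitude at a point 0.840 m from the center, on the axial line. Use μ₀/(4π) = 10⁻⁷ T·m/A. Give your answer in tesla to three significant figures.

B ≈ 5.20×10⁻⁸ T

On axis B = (μ₀/4π)·2m/r³.
B = 2·(10⁻⁷)·(0.154) / (0.840)³ = 5.197×10⁻⁸ T.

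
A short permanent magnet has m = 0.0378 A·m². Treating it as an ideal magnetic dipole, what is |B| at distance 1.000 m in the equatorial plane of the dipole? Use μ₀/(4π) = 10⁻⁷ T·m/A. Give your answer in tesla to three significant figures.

B ≈ 3.78×10⁻⁹ T

In the equatorial plane B = (μ₀/4π)·m/r³ (half the axial value).
B = (10⁻⁷)·(0.0378) / (1.00)³ = 3.780×10⁻⁹ T.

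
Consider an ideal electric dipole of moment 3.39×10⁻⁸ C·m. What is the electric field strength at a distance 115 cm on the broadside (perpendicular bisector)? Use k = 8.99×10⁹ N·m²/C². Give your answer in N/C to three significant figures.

E ≈ 200 N/C

On the perpendicular bisector E = kp/r³ (half the axial value at the same distance).
E = (8.99×10⁹)(3.39×10⁻⁸) / (1.15)³ = 200.4 N/C.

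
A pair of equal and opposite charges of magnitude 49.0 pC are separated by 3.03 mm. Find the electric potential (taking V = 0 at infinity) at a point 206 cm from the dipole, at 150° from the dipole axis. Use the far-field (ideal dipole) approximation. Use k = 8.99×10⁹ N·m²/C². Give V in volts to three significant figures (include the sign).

Dipole moment p = qd = (4.90×10⁻¹¹ C)(0.00303 m) = 1.485×10⁻¹³ C·m.
The dipole potential is V = kp cosθ / r².
V = (8.99×10⁹)(1.485×10⁻¹³)·cos150° / (2.06)² = -2.724×10⁻⁴ V.

V ≈ -2.72×10⁻⁴ V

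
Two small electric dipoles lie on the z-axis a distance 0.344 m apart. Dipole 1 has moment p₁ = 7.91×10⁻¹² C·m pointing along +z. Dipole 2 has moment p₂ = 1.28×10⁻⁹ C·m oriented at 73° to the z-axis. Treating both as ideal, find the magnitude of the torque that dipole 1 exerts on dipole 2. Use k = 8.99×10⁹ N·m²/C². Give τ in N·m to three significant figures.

τ ≈ 4.28×10⁻⁹ N·m

The second dipole sits on the axis of the first, so the field there is axial: E₁ = 2kp₁/r³ along +z.
E₁ = 2(8.99×10⁹)(7.91×10⁻¹²)/(0.344)³ = 3.494 N/C.
Torque on the second dipole: τ = p₂ E₁ sinθ.
τ = (1.28×10⁻⁹)(3.494)·sin73° = 4.277×10⁻⁹ N·m.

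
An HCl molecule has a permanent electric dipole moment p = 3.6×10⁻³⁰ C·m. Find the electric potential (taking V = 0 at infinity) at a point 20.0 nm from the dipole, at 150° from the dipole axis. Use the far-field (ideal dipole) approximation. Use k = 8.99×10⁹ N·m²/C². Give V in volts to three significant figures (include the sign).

The dipole potential is V = kp cosθ / r².
V = (8.99×10⁹)(3.60×10⁻³⁰)·cos150° / (2.00×10⁻⁸)² = -7.007×10⁻⁵ V.

V ≈ -7.01×10⁻⁵ V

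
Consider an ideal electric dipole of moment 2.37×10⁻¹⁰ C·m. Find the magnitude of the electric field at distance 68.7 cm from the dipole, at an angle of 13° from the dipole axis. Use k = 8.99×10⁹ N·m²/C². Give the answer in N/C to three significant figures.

At angle θ the dipole field magnitude is E = (kp/r³)·√(1 + 3cos²θ).
kp/r³ = (8.99×10⁹)(2.37×10⁻¹⁰) / (0.687)³ = 6.571 N/C.
√(1 + 3cos²13°) = √(1 + 3·0.9494) = √3.8482 ≈ 1.9617.
E ≈ 6.571 × 1.962 = 12.89 N/C.

E ≈ 12.9 N/C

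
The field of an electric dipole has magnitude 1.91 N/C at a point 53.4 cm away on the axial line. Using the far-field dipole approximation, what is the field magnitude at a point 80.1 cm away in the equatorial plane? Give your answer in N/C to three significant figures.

Dipole fields scale as 1/r³ in the far field.
The axial field is twice the equatorial field at the same r, so the geometry factor is 1/2.
E₂ = E₁ · (1/2) · (r₁/r₂)³ = 1.91 · 0.5 · (53.4/80.1)³.
(r₁/r₂)³ = (0.6667)³ = 0.2963.
E₂ ≈ 0.2830 N/C.

E ≈ 0.283 N/C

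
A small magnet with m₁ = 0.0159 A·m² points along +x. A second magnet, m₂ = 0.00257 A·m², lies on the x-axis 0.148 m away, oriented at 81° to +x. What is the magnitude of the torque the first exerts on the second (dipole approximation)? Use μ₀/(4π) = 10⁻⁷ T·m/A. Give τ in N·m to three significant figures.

τ ≈ 2.49×10⁻⁹ N·m

Dipole B is on the axis of dipole A, so B₁ there is axial: B₁ = (μ₀/4π)·2m₁/r³ along +x.
B₁ = 2(10⁻⁷)(0.0159)/(0.148)³ = 9.809×10⁻⁷ T.
τ = m₂ B₁ sinθ.
τ = (0.00257)(9.809×10⁻⁷)·sin81° = 2.490×10⁻⁹ N·m.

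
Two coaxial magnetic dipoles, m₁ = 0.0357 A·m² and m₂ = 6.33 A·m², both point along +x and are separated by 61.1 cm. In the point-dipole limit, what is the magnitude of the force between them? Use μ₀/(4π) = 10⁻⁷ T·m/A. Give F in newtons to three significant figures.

F ≈ 9.73×10⁻⁷ N

On-axis B of dipole 1: B = (μ₀/4π)·2m₁/r³. Force on dipole 2: F = m₂·dB/dr.
dB/dr = −(μ₀/4π)·6m₁/r⁴, so |F| = (μ₀/4π)·6m₁m₂/r⁴.
F = 6(10⁻⁷)(0.0357)(6.33)/(0.611)⁴ = 9.729×10⁻⁷ N.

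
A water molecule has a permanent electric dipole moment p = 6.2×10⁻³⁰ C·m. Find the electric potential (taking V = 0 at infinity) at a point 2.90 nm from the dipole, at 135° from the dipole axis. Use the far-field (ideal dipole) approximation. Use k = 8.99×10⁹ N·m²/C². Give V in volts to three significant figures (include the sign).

The dipole potential is V = kp cosθ / r².
V = (8.99×10⁹)(6.20×10⁻³⁰)·cos135° / (2.90×10⁻⁹)² = -0.004686 V.

V ≈ -0.00469 V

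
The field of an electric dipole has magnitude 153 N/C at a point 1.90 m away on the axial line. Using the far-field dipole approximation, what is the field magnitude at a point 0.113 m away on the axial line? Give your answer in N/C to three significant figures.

E ≈ 7.27×10⁵ N/C

Dipole fields scale as 1/r³ in the far field; the geometry is the same at both points.
E₂ = E₁ · (r₁/r₂)³ = 153 · (1.90/0.113)³.
(r₁/r₂)³ = (16.81)³ = 4754.
E₂ ≈ 7.273×10⁵ N/C.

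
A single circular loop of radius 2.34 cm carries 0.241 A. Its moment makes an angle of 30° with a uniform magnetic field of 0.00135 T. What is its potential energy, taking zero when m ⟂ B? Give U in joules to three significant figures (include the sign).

U ≈ -4.85×10⁻⁷ J

Magnetic moment m = IA = Iπa² = (0.241)·π·(0.0234)² = 4.146×10⁻⁴ A·m².
U = −m·B = −mB cosθ.
U = −(4.146×10⁻⁴)(0.00135)·cos30° = -4.847×10⁻⁷ J.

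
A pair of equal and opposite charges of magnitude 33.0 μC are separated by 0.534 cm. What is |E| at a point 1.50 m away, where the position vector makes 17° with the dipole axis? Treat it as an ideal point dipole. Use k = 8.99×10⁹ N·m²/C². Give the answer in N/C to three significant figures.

E ≈ 908 N/C

Dipole moment p = qd = (3.30×10⁻⁵ C)(0.00534 m) = 1.762×10⁻⁷ C·m.
At angle θ the dipole field magnitude is E = (kp/r³)·√(1 + 3cos²θ).
kp/r³ = (8.99×10⁹)(1.762×10⁻⁷) / (1.50)³ = 469.3 N/C.
√(1 + 3cos²17°) = √(1 + 3·0.9145) = √3.7436 ≈ 1.9348.
E ≈ 469.3 × 1.935 = 908.1 N/C.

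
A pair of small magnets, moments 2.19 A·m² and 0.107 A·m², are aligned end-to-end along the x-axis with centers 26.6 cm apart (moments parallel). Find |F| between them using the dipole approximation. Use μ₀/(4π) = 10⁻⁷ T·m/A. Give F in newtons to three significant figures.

On-axis B of dipole 1: B = (μ₀/4π)·2m₁/r³. Force on dipole 2: F = m₂·dB/dr.
dB/dr = −(μ₀/4π)·6m₁/r⁴, so |F| = (μ₀/4π)·6m₁m₂/r⁴.
F = 6(10⁻⁷)(2.19)(0.107)/(0.266)⁴ = 2.808×10⁻⁵ N.

F ≈ 2.81×10⁻⁵ N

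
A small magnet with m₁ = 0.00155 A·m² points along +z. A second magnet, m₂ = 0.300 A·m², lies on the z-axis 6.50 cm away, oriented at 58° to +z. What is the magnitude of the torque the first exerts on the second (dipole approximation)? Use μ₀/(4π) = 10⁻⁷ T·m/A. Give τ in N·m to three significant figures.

Dipole B is on the axis of dipole A, so B₁ there is axial: B₁ = (μ₀/4π)·2m₁/r³ along +z.
B₁ = 2(10⁻⁷)(0.00155)/(0.0650)³ = 1.129×10⁻⁶ T.
τ = m₂ B₁ sinθ.
τ = (0.300)(1.129×10⁻⁶)·sin58° = 2.872×10⁻⁷ N·m.

τ ≈ 2.87×10⁻⁷ N·m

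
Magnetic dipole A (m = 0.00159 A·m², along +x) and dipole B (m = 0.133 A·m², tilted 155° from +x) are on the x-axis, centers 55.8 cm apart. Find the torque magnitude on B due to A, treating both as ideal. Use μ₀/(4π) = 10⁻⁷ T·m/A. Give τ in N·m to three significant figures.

Dipole B is on the axis of dipole A, so B₁ there is axial: B₁ = (μ₀/4π)·2m₁/r³ along +x.
B₁ = 2(10⁻⁷)(0.00159)/(0.558)³ = 1.830×10⁻⁹ T.
τ = m₂ B₁ sinθ.
τ = (0.133)(1.830×10⁻⁹)·sin155° = 1.029×10⁻¹⁰ N·m.

τ ≈ 1.03×10⁻¹⁰ N·m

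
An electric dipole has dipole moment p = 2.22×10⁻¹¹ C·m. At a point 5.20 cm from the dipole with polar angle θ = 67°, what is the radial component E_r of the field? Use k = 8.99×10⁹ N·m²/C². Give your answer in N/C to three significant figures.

For a dipole, E_r = (2kp cosθ)/r³.
kp/r³ = (8.99×10⁹)(2.22×10⁻¹¹)/(0.0520)³ = 1419 N/C.
E_r = 2·1419·cos67° = 1109 N/C.

E_r ≈ 1110 N/C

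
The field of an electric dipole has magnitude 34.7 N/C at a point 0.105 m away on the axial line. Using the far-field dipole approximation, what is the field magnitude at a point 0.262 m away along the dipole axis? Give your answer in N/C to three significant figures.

E ≈ 2.23 N/C

Dipole fields scale as 1/r³ in the far field; the geometry is the same at both points.
E₂ = E₁ · (r₁/r₂)³ = 34.7 · (0.105/0.262)³.
(r₁/r₂)³ = (0.4008)³ = 0.06437.
E₂ ≈ 2.234 N/C.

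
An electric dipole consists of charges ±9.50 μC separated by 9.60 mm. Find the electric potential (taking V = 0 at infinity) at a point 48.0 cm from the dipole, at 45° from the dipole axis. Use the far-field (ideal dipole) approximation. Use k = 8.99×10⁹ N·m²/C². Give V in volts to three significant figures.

V ≈ 2520 V

Dipole moment p = qd = (9.50×10⁻⁶ C)(0.00960 m) = 9.12×10⁻⁸ C·m.
The dipole potential is V = kp cosθ / r².
V = (8.99×10⁹)(9.12×10⁻⁸)·cos45° / (0.480)² = 2516 V.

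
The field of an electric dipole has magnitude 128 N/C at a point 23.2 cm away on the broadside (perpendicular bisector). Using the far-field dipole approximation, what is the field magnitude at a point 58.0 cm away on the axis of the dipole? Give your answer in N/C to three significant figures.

Dipole fields scale as 1/r³ in the far field.
The axial field is twice the equatorial field at the same r, so the geometry factor is 2/1.
E₂ = E₁ · (2/1) · (r₁/r₂)³ = 128 · 2 · (23.2/58.0)³.
(r₁/r₂)³ = (0.4)³ = 0.064.
E₂ ≈ 16.38 N/C.

E ≈ 16.4 N/C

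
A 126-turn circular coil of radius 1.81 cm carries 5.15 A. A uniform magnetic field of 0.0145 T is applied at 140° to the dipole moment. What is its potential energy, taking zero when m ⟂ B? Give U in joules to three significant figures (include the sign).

U ≈ 0.00742 J

m = NIA = NIπa² = 126·(5.15)·π·(0.0181)² = 0.6679 A·m².
U = −m·B = −mB cosθ.
U = −(0.6679)(0.0145)·cos140° = 0.007419 J.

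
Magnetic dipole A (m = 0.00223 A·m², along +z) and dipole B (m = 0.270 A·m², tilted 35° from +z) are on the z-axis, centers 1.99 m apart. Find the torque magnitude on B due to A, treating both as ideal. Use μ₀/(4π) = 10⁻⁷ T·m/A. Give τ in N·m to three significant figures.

τ ≈ 8.76×10⁻¹² N·m

Dipole B is on the axis of dipole A, so B₁ there is axial: B₁ = (μ₀/4π)·2m₁/r³ along +z.
B₁ = 2(10⁻⁷)(0.00223)/(1.99)³ = 5.659×10⁻¹¹ T.
τ = m₂ B₁ sinθ.
τ = (0.270)(5.659×10⁻¹¹)·sin35° = 8.765×10⁻¹² N·m.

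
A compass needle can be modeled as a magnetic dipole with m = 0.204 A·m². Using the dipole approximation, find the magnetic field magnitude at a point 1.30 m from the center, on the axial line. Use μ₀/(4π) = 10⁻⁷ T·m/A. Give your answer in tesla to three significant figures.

On axis B = (μ₀/4π)·2m/r³.
B = 2·(10⁻⁷)·(0.204) / (1.30)³ = 1.857×10⁻⁸ T.

B ≈ 1.86×10⁻⁸ T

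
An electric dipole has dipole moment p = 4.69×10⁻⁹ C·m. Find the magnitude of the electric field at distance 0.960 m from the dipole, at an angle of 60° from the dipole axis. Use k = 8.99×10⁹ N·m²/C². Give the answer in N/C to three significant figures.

E ≈ 63.0 N/C

At angle θ the dipole field magnitude is E = (kp/r³)·√(1 + 3cos²θ).
kp/r³ = (8.99×10⁹)(4.69×10⁻⁹) / (0.960)³ = 47.66 N/C.
√(1 + 3cos²60°) = √(1 + 3·0.2500) = √1.7500 ≈ 1.3229.
E ≈ 47.66 × 1.323 = 63.04 N/C.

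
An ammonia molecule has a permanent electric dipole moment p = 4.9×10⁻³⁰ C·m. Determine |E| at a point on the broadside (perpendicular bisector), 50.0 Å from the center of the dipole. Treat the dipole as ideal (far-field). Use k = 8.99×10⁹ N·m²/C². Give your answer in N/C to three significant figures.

E ≈ 3.52×10⁵ N/C

In the equatorial plane E = kp/r³.
E = (8.99×10⁹)(4.90×10⁻³⁰) / (5.00×10⁻⁹)³ = 3.524×10⁵ N/C.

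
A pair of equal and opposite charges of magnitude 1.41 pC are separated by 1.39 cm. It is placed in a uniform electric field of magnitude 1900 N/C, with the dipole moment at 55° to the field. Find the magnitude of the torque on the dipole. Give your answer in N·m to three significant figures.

τ ≈ 3.05×10⁻¹¹ N·m

Dipole moment p = qd = (1.41×10⁻¹² C)(0.0139 m) = 1.96×10⁻¹⁴ C·m.
Torque on an electric dipole: τ = pE sinθ.
τ = (1.96×10⁻¹⁴)(1900)·sin55° = 3.051×10⁻¹¹ N·m.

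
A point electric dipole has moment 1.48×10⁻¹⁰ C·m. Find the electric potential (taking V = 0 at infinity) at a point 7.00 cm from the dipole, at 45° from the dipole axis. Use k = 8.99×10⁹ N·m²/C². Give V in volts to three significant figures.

V ≈ 192 V

The dipole potential is V = kp cosθ / r².
V = (8.99×10⁹)(1.48×10⁻¹⁰)·cos45° / (0.0700)² = 192.0 V.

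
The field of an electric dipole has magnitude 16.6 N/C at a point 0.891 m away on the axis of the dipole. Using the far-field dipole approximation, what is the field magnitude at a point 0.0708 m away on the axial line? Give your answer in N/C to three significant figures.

E ≈ 3.31×10⁴ N/C

Dipole fields scale as 1/r³ in the far field; the geometry is the same at both points.
E₂ = E₁ · (r₁/r₂)³ = 16.6 · (0.891/0.0708)³.
(r₁/r₂)³ = (12.58)³ = 1993.
E₂ ≈ 3.309×10⁴ N/C.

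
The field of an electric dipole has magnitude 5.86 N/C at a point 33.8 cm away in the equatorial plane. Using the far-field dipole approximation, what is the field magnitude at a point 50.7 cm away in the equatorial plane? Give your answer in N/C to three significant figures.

Dipole fields scale as 1/r³ in the far field; the geometry is the same at both points.
E₂ = E₁ · (r₁/r₂)³ = 5.86 · (33.8/50.7)³.
(r₁/r₂)³ = (0.6667)³ = 0.2963.
E₂ ≈ 1.736 N/C.

E ≈ 1.74 N/C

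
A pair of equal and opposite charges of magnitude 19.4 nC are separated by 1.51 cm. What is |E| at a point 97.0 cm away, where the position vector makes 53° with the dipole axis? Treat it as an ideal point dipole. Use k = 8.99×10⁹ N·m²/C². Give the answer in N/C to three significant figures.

E ≈ 4.17 N/C

Dipole moment p = qd = (1.94×10⁻⁸ C)(0.0151 m) = 2.929×10⁻¹⁰ C·m.
At angle θ the dipole field magnitude is E = (kp/r³)·√(1 + 3cos²θ).
kp/r³ = (8.99×10⁹)(2.929×10⁻¹⁰) / (0.970)³ = 2.885 N/C.
√(1 + 3cos²53°) = √(1 + 3·0.3622) = √2.0865 ≈ 1.4445.
E ≈ 2.885 × 1.444 = 4.168 N/C.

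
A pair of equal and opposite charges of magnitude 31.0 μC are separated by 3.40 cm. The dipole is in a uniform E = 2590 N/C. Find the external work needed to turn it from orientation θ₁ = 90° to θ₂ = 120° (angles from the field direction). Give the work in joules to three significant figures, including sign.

Dipole moment p = qd = (3.10×10⁻⁵ C)(0.0340 m) = 1.054×10⁻⁶ C·m.
W_ext = ΔU = U(θ₂) − U(θ₁) = −pE cosθ₂ − (−pE cosθ₁) = pE(cosθ₁ − cosθ₂).
W = (1.054×10⁻⁶)(2590)·(cos90° − cos120°) = (0.002730)·(+0.5000) = 0.001365 J.

W ≈ 0.00136 J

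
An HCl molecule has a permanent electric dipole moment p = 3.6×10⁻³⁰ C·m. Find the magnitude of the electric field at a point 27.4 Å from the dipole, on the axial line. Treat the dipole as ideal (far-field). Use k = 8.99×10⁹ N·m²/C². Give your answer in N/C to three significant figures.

On the dipole axis E = 2kp/r³.
E = 2·(8.99×10⁹)(3.60×10⁻³⁰) / (2.74×10⁻⁹)³ = 3.147×10⁶ N/C.

E ≈ 3.15×10⁶ N/C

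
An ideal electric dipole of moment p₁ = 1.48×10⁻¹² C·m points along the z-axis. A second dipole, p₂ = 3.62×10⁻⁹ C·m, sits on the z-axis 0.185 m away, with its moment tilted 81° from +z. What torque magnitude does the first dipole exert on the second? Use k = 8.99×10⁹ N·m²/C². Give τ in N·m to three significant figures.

The second dipole sits on the axis of the first, so the field there is axial: E₁ = 2kp₁/r³ along +z.
E₁ = 2(8.99×10⁹)(1.48×10⁻¹²)/(0.185)³ = 4.203 N/C.
Torque on the second dipole: τ = p₂ E₁ sinθ.
τ = (3.62×10⁻⁹)(4.203)·sin81° = 1.503×10⁻⁸ N·m.

τ ≈ 1.50×10⁻⁸ N·m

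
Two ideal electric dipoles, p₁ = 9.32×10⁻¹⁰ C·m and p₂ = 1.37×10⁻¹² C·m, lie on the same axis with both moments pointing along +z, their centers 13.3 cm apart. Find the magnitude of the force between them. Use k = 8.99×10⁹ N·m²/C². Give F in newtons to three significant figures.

F ≈ 2.20×10⁻⁷ N

On-axis field of dipole 1 at distance r: E = 2kp₁/r³. Force on dipole 2 is F = p₂·dE/dr (gradient along axis).
dE/dr = −6kp₁/r⁴, so |F| = 6kp₁p₂/r⁴ (attractive for aligned moments).
F = 6(8.99×10⁹)(9.32×10⁻¹⁰)(1.37×10⁻¹²)/(0.133)⁴ = 2.201×10⁻⁷ N.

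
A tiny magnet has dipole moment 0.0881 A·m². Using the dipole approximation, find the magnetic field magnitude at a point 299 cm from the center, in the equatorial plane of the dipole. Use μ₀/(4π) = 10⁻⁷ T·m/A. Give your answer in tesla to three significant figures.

In the equatorial plane B = (μ₀/4π)·m/r³ (half the axial value).
B = (10⁻⁷)·(0.0881) / (2.99)³ = 3.296×10⁻¹⁰ T.

B ≈ 3.30×10⁻¹⁰ T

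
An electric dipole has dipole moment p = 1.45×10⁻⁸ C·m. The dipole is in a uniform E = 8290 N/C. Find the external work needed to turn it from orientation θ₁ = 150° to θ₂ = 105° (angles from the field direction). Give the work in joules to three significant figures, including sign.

W ≈ -7.30×10⁻⁵ J

W_ext = ΔU = U(θ₂) − U(θ₁) = −pE cosθ₂ − (−pE cosθ₁) = pE(cosθ₁ − cosθ₂).
W = (1.45×10⁻⁸)(8290)·(cos150° − cos105°) = (1.202×10⁻⁴)·(-0.6072) = -7.299×10⁻⁵ J.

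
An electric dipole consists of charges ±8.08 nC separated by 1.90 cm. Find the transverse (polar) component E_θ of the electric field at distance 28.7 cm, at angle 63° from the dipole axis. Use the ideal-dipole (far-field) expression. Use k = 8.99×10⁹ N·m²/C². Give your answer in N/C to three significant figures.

Dipole moment p = qd = (8.08×10⁻⁹ C)(0.0190 m) = 1.535×10⁻¹⁰ C·m.
For a dipole, E_θ = (kp sinθ)/r³.
kp/r³ = (8.99×10⁹)(1.535×10⁻¹⁰)/(0.287)³ = 58.37 N/C.
E_θ = 58.37·sin63° = 52.01 N/C.

E_θ ≈ 52.0 N/C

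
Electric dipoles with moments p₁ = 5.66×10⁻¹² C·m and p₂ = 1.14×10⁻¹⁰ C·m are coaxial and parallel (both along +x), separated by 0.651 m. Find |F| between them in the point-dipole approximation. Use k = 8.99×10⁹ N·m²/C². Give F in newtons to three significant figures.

F ≈ 1.94×10⁻¹⁰ N

On-axis field of dipole 1 at distance r: E = 2kp₁/r³. Force on dipole 2 is F = p₂·dE/dr (gradient along axis).
dE/dr = −6kp₁/r⁴, so |F| = 6kp₁p₂/r⁴ (attractive for aligned moments).
F = 6(8.99×10⁹)(5.66×10⁻¹²)(1.14×10⁻¹⁰)/(0.651)⁴ = 1.938×10⁻¹⁰ N.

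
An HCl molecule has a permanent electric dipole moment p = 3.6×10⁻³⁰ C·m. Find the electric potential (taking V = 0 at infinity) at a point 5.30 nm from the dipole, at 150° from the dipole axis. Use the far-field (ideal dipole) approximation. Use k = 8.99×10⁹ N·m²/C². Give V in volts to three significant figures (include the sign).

The dipole potential is V = kp cosθ / r².
V = (8.99×10⁹)(3.60×10⁻³⁰)·cos150° / (5.30×10⁻⁹)² = -9.978×10⁻⁴ V.

V ≈ -9.98×10⁻⁴ V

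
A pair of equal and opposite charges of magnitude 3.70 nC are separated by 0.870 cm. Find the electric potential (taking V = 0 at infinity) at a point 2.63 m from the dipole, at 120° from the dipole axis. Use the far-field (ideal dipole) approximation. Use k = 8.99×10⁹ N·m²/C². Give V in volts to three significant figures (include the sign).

V ≈ -0.0209 V

Dipole moment p = qd = (3.70×10⁻⁹ C)(0.00870 m) = 3.219×10⁻¹¹ C·m.
The dipole potential is V = kp cosθ / r².
V = (8.99×10⁹)(3.219×10⁻¹¹)·cos120° / (2.63)² = -0.02092 V.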